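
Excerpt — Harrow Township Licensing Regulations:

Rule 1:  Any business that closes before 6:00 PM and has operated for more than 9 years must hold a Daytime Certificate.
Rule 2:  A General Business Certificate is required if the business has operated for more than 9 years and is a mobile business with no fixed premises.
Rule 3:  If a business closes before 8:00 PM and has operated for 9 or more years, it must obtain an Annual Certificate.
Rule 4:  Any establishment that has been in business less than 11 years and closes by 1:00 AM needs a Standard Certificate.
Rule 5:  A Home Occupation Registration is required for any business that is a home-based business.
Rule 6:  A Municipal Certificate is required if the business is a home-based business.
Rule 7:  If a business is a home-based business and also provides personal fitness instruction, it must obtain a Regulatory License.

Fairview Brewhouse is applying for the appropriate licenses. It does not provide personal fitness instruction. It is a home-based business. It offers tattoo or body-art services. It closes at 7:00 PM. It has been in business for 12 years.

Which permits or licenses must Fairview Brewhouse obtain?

Annual Certificate, Home Occupation Registration, Municipal Certificate

Rule 1: closes 7:00 PM, after 6:00 PM; years in business 12 > 9 → Daytime Certificate not required.
Rule 2: years in business 12 > 9; is a home-based business (not: is a mobile business with no fixed premises) → General Business Certificate not required.
Rule 3: closes 7:00 PM, at/before 8:00 PM; years in business 12 ≥ 9 → Annual Certificate required.
Rule 4: years in business 12 ≥ 11; closes 7:00 PM, at/before 1:00 AM → Standard Certificate not required.
Rule 5: is a home-based business → Home Occupation Registration required.
Rule 6: is a home-based business → Municipal Certificate required.
Rule 7: is a home-based business; does not provide personal fitness instruction → Regulatory License not required.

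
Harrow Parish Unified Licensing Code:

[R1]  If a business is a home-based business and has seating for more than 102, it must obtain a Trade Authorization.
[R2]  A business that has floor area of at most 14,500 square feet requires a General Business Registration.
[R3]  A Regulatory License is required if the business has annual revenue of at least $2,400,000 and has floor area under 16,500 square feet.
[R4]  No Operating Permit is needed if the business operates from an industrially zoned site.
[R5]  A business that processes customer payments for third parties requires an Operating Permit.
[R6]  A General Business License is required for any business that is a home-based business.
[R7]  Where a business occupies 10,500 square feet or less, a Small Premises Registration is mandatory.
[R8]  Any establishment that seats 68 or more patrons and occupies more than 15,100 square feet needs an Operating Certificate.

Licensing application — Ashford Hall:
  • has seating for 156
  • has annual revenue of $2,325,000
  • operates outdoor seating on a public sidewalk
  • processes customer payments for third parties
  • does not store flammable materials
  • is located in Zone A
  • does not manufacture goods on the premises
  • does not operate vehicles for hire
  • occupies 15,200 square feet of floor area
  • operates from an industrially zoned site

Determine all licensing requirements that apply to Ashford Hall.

Operating Certificate

[R1] operates from an industrially zoned site (not: is a home-based business); seating 156 > 102 → Trade Authorization not required.
[R2] floor area 15,200 square feet > 14,500 square feet → General Business Registration not required.
[R3] revenue $2,325,000 < $2,400,000; floor area 15,200 square feet < 16,500 square feet → Regulatory License not required.
[R4] operates from an industrially zoned site → exempt from Operating Permit.
[R5] processes customer payments for third parties → Operating Permit required.
[R6] operates from an industrially zoned site (not: is a home-based business) → General Business License not required.
[R7] floor area 15,200 square feet > 10,500 square feet → Small Premises Registration not required.
[R8] seating 156 ≥ 68; floor area 15,200 square feet > 15,100 square feet → Operating Certificate required.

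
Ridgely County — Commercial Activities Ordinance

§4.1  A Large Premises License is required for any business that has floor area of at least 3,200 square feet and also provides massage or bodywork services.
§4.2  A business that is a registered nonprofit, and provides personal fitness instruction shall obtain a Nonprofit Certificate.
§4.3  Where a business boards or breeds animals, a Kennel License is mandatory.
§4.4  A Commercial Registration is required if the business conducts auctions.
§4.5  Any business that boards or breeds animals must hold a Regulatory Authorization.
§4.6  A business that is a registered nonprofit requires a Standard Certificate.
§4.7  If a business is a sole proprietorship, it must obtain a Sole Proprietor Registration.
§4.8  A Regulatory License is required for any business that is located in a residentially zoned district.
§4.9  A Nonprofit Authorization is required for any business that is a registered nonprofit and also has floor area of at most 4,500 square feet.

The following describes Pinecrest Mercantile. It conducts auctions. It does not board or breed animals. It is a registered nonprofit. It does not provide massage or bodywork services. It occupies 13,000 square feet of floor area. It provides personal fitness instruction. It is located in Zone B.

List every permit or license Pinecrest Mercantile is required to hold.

Commercial Registration, Nonprofit Certificate, Standard Certificate

§4.1 floor area 13,000 square feet ≥ 3,200 square feet; does not provide massage or bodywork services → Large Premises License not required.
§4.2 is a registered nonprofit; provides personal fitness instruction → Nonprofit Certificate required.
§4.3 does not board or breed animals → Kennel License not required.
§4.4 conducts auctions → Commercial Registration required.
§4.5 does not board or breed animals → Regulatory Authorization not required.
§4.6 is a registered nonprofit → Standard Certificate required.
§4.7 is a registered nonprofit (not: is a sole proprietorship) → Sole Proprietor Registration not required.
§4.8 is located in Zone B (not: is located in a residentially zoned district) → Regulatory License not required.
§4.9 is a registered nonprofit; floor area 13,000 square feet > 4,500 square feet → Nonprofit Authorization not required.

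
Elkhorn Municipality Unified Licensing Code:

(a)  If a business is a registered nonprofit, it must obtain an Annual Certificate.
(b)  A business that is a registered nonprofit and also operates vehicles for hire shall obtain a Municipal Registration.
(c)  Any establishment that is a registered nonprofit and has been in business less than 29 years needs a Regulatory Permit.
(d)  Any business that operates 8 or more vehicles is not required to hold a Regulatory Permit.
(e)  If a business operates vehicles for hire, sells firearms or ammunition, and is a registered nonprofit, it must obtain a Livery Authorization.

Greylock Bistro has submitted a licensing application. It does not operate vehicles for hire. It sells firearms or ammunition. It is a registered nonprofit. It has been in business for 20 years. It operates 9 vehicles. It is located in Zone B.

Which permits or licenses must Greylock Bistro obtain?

(a) is a registered nonprofit → Annual Certificate required.
(b) is a registered nonprofit; does not operate vehicles for hire → Municipal Registration not required.
(c) is a registered nonprofit; years in business 20 < 29 → Regulatory Permit required.
(d) vehicles 9 ≥ 8 → exempt from Regulatory Permit.
(e) does not operate vehicles for hire; sells firearms or ammunition; is a registered nonprofit → Livery Authorization not required.

Annual Certificate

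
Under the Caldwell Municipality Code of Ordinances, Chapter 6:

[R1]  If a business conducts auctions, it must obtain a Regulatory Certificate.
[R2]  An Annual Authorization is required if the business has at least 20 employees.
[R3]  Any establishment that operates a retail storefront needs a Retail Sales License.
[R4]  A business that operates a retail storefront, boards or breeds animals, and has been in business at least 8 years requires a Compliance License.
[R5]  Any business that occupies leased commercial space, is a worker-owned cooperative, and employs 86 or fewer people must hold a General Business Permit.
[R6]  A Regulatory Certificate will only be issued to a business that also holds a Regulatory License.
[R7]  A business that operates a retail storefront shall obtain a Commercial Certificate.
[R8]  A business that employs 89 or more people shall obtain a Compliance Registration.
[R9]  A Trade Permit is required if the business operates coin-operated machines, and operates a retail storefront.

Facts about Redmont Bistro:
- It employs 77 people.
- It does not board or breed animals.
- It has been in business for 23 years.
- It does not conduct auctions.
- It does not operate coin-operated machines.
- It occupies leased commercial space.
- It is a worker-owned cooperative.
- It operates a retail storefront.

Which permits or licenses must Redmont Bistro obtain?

[R1] does not conduct auctions → Regulatory Certificate not required.
[R2] employees 77 ≥ 20 → Annual Authorization required.
[R3] operates a retail storefront → Retail Sales License required.
[R4] operates a retail storefront; does not board or breed animals; years in business 23 ≥ 8 → Compliance License not required.
[R5] occupies leased commercial space; is a worker-owned cooperative; employees 77 ≤ 86 → General Business Permit required.
[R6] Regulatory Certificate is not required → no effect.
[R7] operates a retail storefront → Commercial Certificate required.
[R8] employees 77 < 89 → Compliance Registration not required.
[R9] does not operate coin-operated machines; operates a retail storefront → Trade Permit not required.

Annual Authorization, Commercial Certificate, General Business Permit, Retail Sales License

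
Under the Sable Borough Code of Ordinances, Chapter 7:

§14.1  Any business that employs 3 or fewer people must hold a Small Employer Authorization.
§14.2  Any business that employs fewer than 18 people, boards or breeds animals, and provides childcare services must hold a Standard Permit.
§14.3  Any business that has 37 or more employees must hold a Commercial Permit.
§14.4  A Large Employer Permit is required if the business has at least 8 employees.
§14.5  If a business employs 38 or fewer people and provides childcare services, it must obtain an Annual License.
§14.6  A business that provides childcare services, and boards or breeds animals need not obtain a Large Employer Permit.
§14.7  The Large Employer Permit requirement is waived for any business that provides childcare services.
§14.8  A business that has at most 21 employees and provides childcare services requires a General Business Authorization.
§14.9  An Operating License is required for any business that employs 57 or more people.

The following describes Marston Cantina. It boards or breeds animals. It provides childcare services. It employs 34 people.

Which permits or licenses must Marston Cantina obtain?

§14.1 employees 34 > 3 → Small Employer Authorization not required.
§14.2 employees 34 ≥ 18; boards or breeds animals; provides childcare services → Standard Permit not required.
§14.3 employees 34 < 37 → Commercial Permit not required.
§14.4 employees 34 ≥ 8 → Large Employer Permit required.
§14.5 employees 34 ≤ 38; provides childcare services → Annual License required.
§14.6 provides childcare services; boards or breeds animals → exempt from Large Employer Permit.
§14.7 provides childcare services → exempt from Large Employer Permit.
§14.8 employees 34 > 21; provides childcare services → General Business Authorization not required.
§14.9 employees 34 < 57 → Operating License not required.

Annual License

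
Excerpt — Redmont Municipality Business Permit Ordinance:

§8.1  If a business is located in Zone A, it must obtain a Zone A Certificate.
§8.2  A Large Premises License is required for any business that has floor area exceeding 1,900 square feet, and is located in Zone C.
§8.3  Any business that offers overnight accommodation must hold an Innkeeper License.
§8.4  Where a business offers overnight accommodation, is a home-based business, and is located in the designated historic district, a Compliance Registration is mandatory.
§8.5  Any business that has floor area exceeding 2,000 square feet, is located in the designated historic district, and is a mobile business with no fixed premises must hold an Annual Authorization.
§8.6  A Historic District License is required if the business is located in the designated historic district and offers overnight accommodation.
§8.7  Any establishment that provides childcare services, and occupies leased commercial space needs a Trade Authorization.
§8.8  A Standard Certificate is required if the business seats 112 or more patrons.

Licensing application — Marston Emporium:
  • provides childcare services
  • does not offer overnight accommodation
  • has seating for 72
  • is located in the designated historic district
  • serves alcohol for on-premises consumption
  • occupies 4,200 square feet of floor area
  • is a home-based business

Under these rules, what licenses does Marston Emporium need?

§8.1 is located in the designated historic district (not: is located in Zone A) → Zone A Certificate not required.
§8.2 floor area 4,200 square feet > 1,900 square feet; is located in the designated historic district (not: is located in Zone C) → Large Premises License not required.
§8.3 does not offer overnight accommodation → Innkeeper License not required.
§8.4 does not offer overnight accommodation; is a home-based business; is located in the designated historic district → Compliance Registration not required.
§8.5 floor area 4,200 square feet > 2,000 square feet; is located in the designated historic district; is a home-based business (not: is a mobile business with no fixed premises) → Annual Authorization not required.
§8.6 is located in the designated historic district; does not offer overnight accommodation → Historic District License not required.
§8.7 provides childcare services; is a home-based business (not: occupies leased commercial space) → Trade Authorization not required.
§8.8 seating 72 < 112 → Standard Certificate not required.

None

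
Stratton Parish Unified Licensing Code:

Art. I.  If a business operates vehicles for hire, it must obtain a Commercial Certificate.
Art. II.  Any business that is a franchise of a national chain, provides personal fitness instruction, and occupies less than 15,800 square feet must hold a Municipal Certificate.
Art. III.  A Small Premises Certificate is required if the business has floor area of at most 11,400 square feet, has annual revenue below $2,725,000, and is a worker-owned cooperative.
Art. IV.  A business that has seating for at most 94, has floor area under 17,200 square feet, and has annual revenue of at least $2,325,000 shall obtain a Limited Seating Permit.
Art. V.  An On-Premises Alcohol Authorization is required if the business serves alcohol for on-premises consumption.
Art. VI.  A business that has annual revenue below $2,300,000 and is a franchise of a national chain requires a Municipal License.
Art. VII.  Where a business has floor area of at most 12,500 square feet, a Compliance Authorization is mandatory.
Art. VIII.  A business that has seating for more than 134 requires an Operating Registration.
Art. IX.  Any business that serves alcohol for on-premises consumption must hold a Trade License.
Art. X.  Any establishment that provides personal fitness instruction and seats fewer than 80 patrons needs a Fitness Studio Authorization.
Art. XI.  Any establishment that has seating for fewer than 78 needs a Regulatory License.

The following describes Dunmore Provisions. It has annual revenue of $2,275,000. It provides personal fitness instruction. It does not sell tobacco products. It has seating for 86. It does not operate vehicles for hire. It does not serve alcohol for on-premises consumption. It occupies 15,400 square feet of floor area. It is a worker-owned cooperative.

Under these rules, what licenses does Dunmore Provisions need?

None

Art. I. does not operate vehicles for hire → Commercial Certificate not required.
Art. II. is a worker-owned cooperative (not: is a franchise of a national chain); provides personal fitness instruction; floor area 15,400 square feet < 15,800 square feet → Municipal Certificate not required.
Art. III. floor area 15,400 square feet > 11,400 square feet; revenue $2,275,000 < $2,725,000; is a worker-owned cooperative → Small Premises Certificate not required.
Art. IV. seating 86 ≤ 94; floor area 15,400 square feet < 17,200 square feet; revenue $2,275,000 < $2,325,000 → Limited Seating Permit not required.
Art. V. does not serve alcohol for on-premises consumption → On-Premises Alcohol Authorization not required.
Art. VI. revenue $2,275,000 < $2,300,000; is a worker-owned cooperative (not: is a franchise of a national chain) → Municipal License not required.
Art. VII. floor area 15,400 square feet > 12,500 square feet → Compliance Authorization not required.
Art. VIII. seating 86 ≤ 134 → Operating Registration not required.
Art. IX. does not serve alcohol for on-premises consumption → Trade License not required.
Art. X. provides personal fitness instruction; seating 86 ≥ 80 → Fitness Studio Authorization not required.
Art. XI. seating 86 ≥ 78 → Regulatory License not required.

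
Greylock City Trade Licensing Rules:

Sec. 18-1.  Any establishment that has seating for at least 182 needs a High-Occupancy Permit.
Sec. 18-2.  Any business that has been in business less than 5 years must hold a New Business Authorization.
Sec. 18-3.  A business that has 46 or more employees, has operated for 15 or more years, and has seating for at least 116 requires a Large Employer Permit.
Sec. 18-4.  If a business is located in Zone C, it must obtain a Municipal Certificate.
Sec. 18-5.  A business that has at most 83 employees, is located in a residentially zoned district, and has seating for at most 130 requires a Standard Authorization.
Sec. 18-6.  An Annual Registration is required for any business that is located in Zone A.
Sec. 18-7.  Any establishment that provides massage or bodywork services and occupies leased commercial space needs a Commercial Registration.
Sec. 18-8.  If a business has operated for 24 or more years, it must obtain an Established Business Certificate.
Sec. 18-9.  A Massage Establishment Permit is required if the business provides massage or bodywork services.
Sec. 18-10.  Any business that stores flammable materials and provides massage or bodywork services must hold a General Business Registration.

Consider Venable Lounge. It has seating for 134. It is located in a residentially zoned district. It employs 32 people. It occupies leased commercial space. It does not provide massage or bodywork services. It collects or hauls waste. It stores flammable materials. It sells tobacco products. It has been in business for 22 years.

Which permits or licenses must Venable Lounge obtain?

Sec. 18-1. seating 134 < 182 → High-Occupancy Permit not required.
Sec. 18-2. years in business 22 ≥ 5 → New Business Authorization not required.
Sec. 18-3. employees 32 < 46; years in business 22 ≥ 15; seating 134 ≥ 116 → Large Employer Permit not required.
Sec. 18-4. is located in a residentially zoned district (not: is located in Zone C) → Municipal Certificate not required.
Sec. 18-5. employees 32 ≤ 83; is located in a residentially zoned district; seating 134 > 130 → Standard Authorization not required.
Sec. 18-6. is located in a residentially zoned district (not: is located in Zone A) → Annual Registration not required.
Sec. 18-7. does not provide massage or bodywork services; occupies leased commercial space → Commercial Registration not required.
Sec. 18-8. years in business 22 < 24 → Established Business Certificate not required.
Sec. 18-9. does not provide massage or bodywork services → Massage Establishment Permit not required.
Sec. 18-10. stores flammable materials; does not provide massage or bodywork services → General Business Registration not required.

None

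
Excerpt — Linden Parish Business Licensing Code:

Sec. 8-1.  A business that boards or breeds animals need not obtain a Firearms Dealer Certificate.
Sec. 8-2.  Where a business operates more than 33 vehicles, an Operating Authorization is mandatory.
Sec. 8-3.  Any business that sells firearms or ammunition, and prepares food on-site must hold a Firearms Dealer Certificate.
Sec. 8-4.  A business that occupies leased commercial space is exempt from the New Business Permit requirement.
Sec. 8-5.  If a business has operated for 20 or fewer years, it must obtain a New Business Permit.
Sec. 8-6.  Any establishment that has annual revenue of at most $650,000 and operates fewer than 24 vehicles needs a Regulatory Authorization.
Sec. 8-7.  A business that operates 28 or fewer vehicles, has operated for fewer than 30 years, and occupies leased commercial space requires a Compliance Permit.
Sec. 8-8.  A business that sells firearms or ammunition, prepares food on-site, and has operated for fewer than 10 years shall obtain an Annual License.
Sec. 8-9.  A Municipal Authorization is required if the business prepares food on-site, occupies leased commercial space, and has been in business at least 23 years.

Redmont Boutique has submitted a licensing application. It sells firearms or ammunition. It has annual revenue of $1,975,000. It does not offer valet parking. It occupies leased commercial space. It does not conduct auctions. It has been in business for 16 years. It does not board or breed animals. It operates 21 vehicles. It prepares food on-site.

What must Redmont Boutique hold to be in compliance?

Compliance Permit, Firearms Dealer Certificate

Sec. 8-1. does not board or breed animals → Firearms Dealer Certificate exemption does not apply.
Sec. 8-2. vehicles 21 ≤ 33 → Operating Authorization not required.
Sec. 8-3. sells firearms or ammunition; prepares food on-site → Firearms Dealer Certificate required.
Sec. 8-4. occupies leased commercial space → exempt from New Business Permit.
Sec. 8-5. years in business 16 ≤ 20 → New Business Permit required.
Sec. 8-6. revenue $1,975,000 > $650,000; vehicles 21 < 24 → Regulatory Authorization not required.
Sec. 8-7. vehicles 21 ≤ 28; years in business 16 < 30; occupies leased commercial space → Compliance Permit required.
Sec. 8-8. sells firearms or ammunition; prepares food on-site; years in business 16 ≥ 10 → Annual License not required.
Sec. 8-9. prepares food on-site; occupies leased commercial space; years in business 16 < 23 → Municipal Authorization not required.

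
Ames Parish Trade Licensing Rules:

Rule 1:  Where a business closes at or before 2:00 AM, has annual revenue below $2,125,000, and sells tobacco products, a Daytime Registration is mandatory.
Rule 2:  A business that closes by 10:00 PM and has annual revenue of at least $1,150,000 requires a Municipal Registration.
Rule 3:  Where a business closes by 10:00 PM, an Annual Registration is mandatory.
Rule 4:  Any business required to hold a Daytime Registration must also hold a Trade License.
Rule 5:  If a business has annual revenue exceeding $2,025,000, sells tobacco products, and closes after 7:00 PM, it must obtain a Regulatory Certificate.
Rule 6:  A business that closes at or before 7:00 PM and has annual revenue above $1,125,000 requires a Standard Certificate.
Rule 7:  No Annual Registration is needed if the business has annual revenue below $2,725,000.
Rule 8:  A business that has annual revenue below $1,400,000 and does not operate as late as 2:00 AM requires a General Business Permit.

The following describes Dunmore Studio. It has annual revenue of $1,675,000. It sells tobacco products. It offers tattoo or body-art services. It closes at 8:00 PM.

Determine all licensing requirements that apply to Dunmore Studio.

Daytime Registration, Municipal Registration, Trade License

Rule 1: closes 8:00 PM, at/before 2:00 AM; revenue $1,675,000 < $2,125,000; sells tobacco products → Daytime Registration required.
Rule 2: closes 8:00 PM, at/before 10:00 PM; revenue $1,675,000 ≥ $1,150,000 → Municipal Registration required.
Rule 3: closes 8:00 PM, at/before 10:00 PM → Annual Registration required.
Rule 4: Daytime Registration is required → Trade License also required.
Rule 5: revenue $1,675,000 ≤ $2,025,000; sells tobacco products; closes 8:00 PM, after 7:00 PM → Regulatory Certificate not required.
Rule 6: closes 8:00 PM, after 7:00 PM; revenue $1,675,000 > $1,125,000 → Standard Certificate not required.
Rule 7: revenue $1,675,000 < $2,725,000 → exempt from Annual Registration.
Rule 8: revenue $1,675,000 ≥ $1,400,000; closes 8:00 PM, at/before 2:00 AM → General Business Permit not required.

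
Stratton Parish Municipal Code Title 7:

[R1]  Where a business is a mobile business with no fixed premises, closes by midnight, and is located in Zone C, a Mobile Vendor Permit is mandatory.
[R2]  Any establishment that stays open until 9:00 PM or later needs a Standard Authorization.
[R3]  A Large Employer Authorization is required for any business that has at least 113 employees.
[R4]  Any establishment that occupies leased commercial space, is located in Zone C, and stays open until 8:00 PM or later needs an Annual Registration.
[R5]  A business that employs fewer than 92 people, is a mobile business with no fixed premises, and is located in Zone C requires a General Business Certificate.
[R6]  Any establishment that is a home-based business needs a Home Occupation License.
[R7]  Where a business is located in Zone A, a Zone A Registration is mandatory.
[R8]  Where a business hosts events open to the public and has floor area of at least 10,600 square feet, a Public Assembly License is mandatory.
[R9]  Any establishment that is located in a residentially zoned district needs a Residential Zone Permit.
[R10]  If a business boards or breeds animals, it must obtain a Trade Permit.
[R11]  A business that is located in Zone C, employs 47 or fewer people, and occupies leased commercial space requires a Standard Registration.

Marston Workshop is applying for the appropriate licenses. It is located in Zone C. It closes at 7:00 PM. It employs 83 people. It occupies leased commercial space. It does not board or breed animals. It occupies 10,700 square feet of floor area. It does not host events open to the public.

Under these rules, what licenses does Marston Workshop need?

[R1] occupies leased commercial space (not: is a mobile business with no fixed premises); closes 7:00 PM, at/before midnight; is located in Zone C → Mobile Vendor Permit not required.
[R2] closes 7:00 PM, at/before 9:00 PM → Standard Authorization not required.
[R3] employees 83 < 113 → Large Employer Authorization not required.
[R4] occupies leased commercial space; is located in Zone C; closes 7:00 PM, at/before 8:00 PM → Annual Registration not required.
[R5] employees 83 < 92; occupies leased commercial space (not: is a mobile business with no fixed premises); is located in Zone C → General Business Certificate not required.
[R6] occupies leased commercial space (not: is a home-based business) → Home Occupation License not required.
[R7] is located in Zone C (not: is located in Zone A) → Zone A Registration not required.
[R8] does not host events open to the public; floor area 10,700 square feet ≥ 10,600 square feet → Public Assembly License not required.
[R9] is located in Zone C (not: is located in a residentially zoned district) → Residential Zone Permit not required.
[R10] does not board or breed animals → Trade Permit not required.
[R11] is located in Zone C; employees 83 > 47; occupies leased commercial space → Standard Registration not required.

None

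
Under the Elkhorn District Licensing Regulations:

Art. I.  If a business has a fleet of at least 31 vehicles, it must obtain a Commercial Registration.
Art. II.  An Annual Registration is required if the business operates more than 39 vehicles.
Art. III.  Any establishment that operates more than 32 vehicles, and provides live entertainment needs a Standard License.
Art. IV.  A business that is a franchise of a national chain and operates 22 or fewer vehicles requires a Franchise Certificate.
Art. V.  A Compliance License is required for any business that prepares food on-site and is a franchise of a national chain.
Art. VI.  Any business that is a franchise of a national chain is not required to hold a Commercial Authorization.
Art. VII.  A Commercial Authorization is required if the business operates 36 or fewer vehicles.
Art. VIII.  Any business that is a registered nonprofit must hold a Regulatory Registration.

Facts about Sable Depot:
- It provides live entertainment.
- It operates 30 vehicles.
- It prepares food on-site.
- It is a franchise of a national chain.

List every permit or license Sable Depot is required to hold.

Art. I. vehicles 30 < 31 → Commercial Registration not required.
Art. II. vehicles 30 ≤ 39 → Annual Registration not required.
Art. III. vehicles 30 ≤ 32; provides live entertainment → Standard License not required.
Art. IV. is a franchise of a national chain; vehicles 30 > 22 → Franchise Certificate not required.
Art. V. prepares food on-site; is a franchise of a national chain → Compliance License required.
Art. VI. is a franchise of a national chain → exempt from Commercial Authorization.
Art. VII. vehicles 30 ≤ 36 → Commercial Authorization required.
Art. VIII. is a franchise of a national chain (not: is a registered nonprofit) → Regulatory Registration not required.

Compliance License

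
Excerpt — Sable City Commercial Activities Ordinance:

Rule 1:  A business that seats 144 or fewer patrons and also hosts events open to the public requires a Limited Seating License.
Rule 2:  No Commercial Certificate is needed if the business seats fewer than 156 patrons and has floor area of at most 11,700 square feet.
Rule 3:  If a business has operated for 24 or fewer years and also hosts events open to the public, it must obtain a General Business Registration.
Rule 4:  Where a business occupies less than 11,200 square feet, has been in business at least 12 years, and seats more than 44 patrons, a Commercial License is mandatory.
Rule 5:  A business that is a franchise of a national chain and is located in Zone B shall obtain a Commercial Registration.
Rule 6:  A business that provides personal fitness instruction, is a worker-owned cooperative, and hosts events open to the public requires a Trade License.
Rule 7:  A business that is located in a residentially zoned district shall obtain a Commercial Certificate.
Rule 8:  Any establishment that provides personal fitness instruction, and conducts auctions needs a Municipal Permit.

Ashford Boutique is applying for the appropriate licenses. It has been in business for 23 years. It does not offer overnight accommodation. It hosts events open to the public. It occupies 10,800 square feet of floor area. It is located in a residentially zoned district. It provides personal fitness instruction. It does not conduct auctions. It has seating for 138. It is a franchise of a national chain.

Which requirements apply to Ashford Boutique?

Rule 1: seating 138 ≤ 144; hosts events open to the public → Limited Seating License required.
Rule 2: seating 138 < 156; floor area 10,800 square feet ≤ 11,700 square feet → exempt from Commercial Certificate.
Rule 3: years in business 23 ≤ 24; hosts events open to the public → General Business Registration required.
Rule 4: floor area 10,800 square feet < 11,200 square feet; years in business 23 ≥ 12; seating 138 > 44 → Commercial License required.
Rule 5: is a franchise of a national chain; is located in a residentially zoned district (not: is located in Zone B) → Commercial Registration not required.
Rule 6: provides personal fitness instruction; is a franchise of a national chain (not: is a worker-owned cooperative); hosts events open to the public → Trade License not required.
Rule 7: is located in a residentially zoned district → Commercial Certificate required.
Rule 8: provides personal fitness instruction; does not conduct auctions → Municipal Permit not required.

Commercial License, General Business Registration, Limited Seating License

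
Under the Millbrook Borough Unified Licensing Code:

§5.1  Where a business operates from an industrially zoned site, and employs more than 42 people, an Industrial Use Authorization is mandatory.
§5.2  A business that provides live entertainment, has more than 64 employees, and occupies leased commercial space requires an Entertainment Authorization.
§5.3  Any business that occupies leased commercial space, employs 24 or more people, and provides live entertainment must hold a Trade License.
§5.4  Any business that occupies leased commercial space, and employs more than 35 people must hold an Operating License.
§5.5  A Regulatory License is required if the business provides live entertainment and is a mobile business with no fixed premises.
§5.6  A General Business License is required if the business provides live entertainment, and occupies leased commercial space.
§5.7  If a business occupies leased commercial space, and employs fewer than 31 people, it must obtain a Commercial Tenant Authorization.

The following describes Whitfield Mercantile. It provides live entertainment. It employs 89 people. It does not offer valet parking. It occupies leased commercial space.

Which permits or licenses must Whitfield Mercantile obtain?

Entertainment Authorization, General Business License, Operating License, Trade License

§5.1 occupies leased commercial space (not: operates from an industrially zoned site); employees 89 > 42 → Industrial Use Authorization not required.
§5.2 provides live entertainment; employees 89 > 64; occupies leased commercial space → Entertainment Authorization required.
§5.3 occupies leased commercial space; employees 89 ≥ 24; provides live entertainment → Trade License required.
§5.4 occupies leased commercial space; employees 89 > 35 → Operating License required.
§5.5 provides live entertainment; occupies leased commercial space (not: is a mobile business with no fixed premises) → Regulatory License not required.
§5.6 provides live entertainment; occupies leased commercial space → General Business License required.
§5.7 occupies leased commercial space; employees 89 ≥ 31 → Commercial Tenant Authorization not required.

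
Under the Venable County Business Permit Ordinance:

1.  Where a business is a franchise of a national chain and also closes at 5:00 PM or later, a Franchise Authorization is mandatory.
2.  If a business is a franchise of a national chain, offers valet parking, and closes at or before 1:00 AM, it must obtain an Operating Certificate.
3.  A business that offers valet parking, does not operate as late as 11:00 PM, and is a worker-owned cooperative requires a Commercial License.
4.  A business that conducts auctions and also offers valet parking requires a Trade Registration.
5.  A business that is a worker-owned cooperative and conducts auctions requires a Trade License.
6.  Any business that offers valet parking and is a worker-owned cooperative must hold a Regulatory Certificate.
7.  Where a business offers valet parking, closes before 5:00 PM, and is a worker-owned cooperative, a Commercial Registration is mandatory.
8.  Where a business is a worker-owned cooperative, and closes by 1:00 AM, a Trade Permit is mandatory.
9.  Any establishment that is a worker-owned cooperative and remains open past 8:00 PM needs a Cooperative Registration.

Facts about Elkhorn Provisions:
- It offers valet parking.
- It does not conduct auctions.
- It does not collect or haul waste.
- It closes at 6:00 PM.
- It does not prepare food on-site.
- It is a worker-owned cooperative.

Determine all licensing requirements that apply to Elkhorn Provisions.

Commercial License, Regulatory Certificate, Trade Permit

1. is a worker-owned cooperative (not: is a franchise of a national chain); closes 6:00 PM, after 5:00 PM → Franchise Authorization not required.
2. is a worker-owned cooperative (not: is a franchise of a national chain); offers valet parking; closes 6:00 PM, at/before 1:00 AM → Operating Certificate not required.
3. offers valet parking; closes 6:00 PM, at/before 11:00 PM; is a worker-owned cooperative → Commercial License required.
4. does not conduct auctions; offers valet parking → Trade Registration not required.
5. is a worker-owned cooperative; does not conduct auctions → Trade License not required.
6. offers valet parking; is a worker-owned cooperative → Regulatory Certificate required.
7. offers valet parking; closes 6:00 PM, after 5:00 PM; is a worker-owned cooperative → Commercial Registration not required.
8. is a worker-owned cooperative; closes 6:00 PM, at/before 1:00 AM → Trade Permit required.
9. is a worker-owned cooperative; closes 6:00 PM, at/before 8:00 PM → Cooperative Registration not required.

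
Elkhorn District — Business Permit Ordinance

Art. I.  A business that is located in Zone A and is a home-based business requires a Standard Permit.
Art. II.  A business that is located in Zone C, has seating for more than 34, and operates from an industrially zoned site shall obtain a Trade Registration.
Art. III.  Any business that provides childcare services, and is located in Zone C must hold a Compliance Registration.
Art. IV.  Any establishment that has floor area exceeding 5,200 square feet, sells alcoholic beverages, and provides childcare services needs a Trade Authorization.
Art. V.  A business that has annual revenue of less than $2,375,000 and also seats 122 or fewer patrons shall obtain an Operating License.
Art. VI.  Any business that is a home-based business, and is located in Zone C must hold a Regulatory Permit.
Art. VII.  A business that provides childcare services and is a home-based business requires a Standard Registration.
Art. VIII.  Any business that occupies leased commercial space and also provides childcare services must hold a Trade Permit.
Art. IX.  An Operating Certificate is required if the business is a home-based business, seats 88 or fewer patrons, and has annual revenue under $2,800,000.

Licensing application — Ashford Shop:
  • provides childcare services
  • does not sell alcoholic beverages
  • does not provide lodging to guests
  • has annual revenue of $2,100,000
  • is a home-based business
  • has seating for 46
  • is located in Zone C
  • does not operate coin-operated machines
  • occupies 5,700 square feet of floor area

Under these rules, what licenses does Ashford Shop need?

Art. I. is located in Zone C (not: is located in Zone A); is a home-based business → Standard Permit not required.
Art. II. is located in Zone C; seating 46 > 34; is a home-based business (not: operates from an industrially zoned site) → Trade Registration not required.
Art. III. provides childcare services; is located in Zone C → Compliance Registration required.
Art. IV. floor area 5,700 square feet > 5,200 square feet; does not sell alcoholic beverages; provides childcare services → Trade Authorization not required.
Art. V. revenue $2,100,000 < $2,375,000; seating 46 ≤ 122 → Operating License required.
Art. VI. is a home-based business; is located in Zone C → Regulatory Permit required.
Art. VII. provides childcare services; is a home-based business → Standard Registration required.
Art. VIII. is a home-based business (not: occupies leased commercial space); provides childcare services → Trade Permit not required.
Art. IX. is a home-based business; seating 46 ≤ 88; revenue $2,100,000 < $2,800,000 → Operating Certificate required.

Compliance Registration, Operating Certificate, Operating License, Regulatory Permit, Standard Registration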